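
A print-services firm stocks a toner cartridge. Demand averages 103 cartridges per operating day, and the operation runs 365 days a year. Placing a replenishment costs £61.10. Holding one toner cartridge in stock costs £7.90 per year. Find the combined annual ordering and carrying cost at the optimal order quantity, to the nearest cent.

TC* ≈ £6,024.41

Annual demand D = 103 × 365 = 37,595.
EOQ = √(2DS/H) = √(2 × 37,595 × 61.1 / 7.9) ≈ 762.58.
At Q*, ordering cost (D/Q*)S equals holding cost (Q*/2)H, each = √(DSH/2).
Minimum total = √(2DSH) = √(2 × 37,595 × 61.1 × 7.9) ≈ 6024.405.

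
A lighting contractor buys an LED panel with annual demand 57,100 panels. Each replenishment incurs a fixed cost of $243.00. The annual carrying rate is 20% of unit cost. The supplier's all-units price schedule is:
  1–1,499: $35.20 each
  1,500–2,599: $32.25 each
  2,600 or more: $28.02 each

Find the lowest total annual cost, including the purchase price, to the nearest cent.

TC* ≈ $1,612,563.85

Holding cost per unit per year at price C is H = 0.20·C.
Candidates are each tier's EOQ (if it falls in that tier) and each price-break quantity.
Tier 1 ($35.20): EOQ = 1985.4 exceeds tier's upper bound 1499, so this tier is dominated.
EOQ at $32.25 = 2074.2 (feasible in tier 2): TC = 57,100×$32.25 + (57,100/2074.2)×243 + (2074.2/2)×0.20×$32.25 = $1,854,853.77.
EOQ at $28.02 = 2225.3 < 2600, so use break Q=2600: TC = 57,100×$28.02 + (57,100/2600.0)×243 + (2600.0/2)×0.20×$28.02 = $1,612,563.85.
Lowest total cost among the candidates is at Q = 2600.0.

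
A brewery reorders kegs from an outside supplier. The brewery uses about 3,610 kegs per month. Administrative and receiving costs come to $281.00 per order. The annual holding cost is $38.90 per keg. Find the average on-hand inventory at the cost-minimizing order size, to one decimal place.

Average inventory ≈ 395.6 kegs

Annual demand D = 3,610 × 12 = 43,320.
Q* = √(2DS/H) = √(2 × 43,320 × 281 / 38.9) ≈ 791.11.
Average inventory = Q*/2 ≈ 791.11 / 2 = 395.556.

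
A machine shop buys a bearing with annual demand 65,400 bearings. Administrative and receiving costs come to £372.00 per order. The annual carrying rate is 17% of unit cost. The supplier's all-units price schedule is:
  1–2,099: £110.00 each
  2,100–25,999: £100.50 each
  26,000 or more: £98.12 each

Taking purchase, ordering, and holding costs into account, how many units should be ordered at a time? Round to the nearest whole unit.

Q* ≈ 2,100 bearings

Holding cost per unit per year at price C is H = 0.17·C.
Candidates are each tier's EOQ (if it falls in that tier) and each price-break quantity.
EOQ at £110.00 = 1613.1 (feasible in tier 1): TC = 65,400×£110.00 + (65,400/1613.1)×372 + (1613.1/2)×0.17×£110.00 = £7,224,164.50.
EOQ at £100.50 = 1687.6 < 2100, so use break Q=2100: TC = 65,400×£100.50 + (65,400/2100.0)×372 + (2100.0/2)×0.17×£100.50 = £6,602,224.39.
EOQ at £98.12 = 1707.9 < 26000, so use break Q=26000: TC = 65,400×£98.12 + (65,400/26000.0)×372 + (26000.0/2)×0.17×£98.12 = £6,634,828.92.
Lowest total cost is £6,602,224.39 at Q = 2100.0.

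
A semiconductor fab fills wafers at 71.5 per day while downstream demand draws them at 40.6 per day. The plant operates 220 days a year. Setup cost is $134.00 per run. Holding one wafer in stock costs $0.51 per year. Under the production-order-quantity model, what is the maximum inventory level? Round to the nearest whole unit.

Annual demand D = 40.6 × 220 = 8,932.
Production build-up factor (1 − d/p) = 1 − 40.6/71.5 = 0.4322.
Q* = √(2DS / (H(1 − d/p))) = √(2 × 8,932 × 134 / (0.51 × 0.4322)).
= √(2,393,776 / 0.2204) ≈ 3295.569.
Maximum inventory = Q*(1 − d/p) = 3295.569 × 0.4322 ≈ 1424.239.

I_max ≈ 1,424 wafers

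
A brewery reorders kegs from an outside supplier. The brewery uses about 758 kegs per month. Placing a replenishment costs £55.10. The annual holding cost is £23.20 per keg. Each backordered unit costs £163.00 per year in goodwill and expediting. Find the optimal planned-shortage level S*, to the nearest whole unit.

Annual demand D = 758 × 12 = 9,096.
With planned backorders, Q* = √(2DS/H) · √((H+B)/B).
√(2DS/H) = √(2 × 9,096 × 55.1 / 23.2) = 207.861.
√((H+B)/B) = √((23.2+163)/163) = 1.0688.
Q* ≈ 222.161.
S* = Q* · H/(H+B) = 222.161 × 23.2/186.2 ≈ 27.681.

S* ≈ 28 kegs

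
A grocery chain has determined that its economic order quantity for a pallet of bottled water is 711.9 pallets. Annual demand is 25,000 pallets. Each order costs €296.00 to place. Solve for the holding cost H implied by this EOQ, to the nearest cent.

Invert the EOQ relation Q*² = 2DS/H.
From Q* = √(2DS/H): H = 2DS / Q*² = 2 × 25,000 × 296 / 711.9² = 29.2027.

H ≈ €29.20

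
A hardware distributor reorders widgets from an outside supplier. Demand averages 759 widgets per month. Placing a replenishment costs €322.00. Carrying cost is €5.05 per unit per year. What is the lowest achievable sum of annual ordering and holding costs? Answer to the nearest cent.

TC* ≈ €5,442.52

Annual demand D = 759 × 12 = 9,108.
EOQ = √(2DS/H) = √(2 × 9,108 × 322 / 5.05) ≈ 1077.73.
At Q*, ordering cost (D/Q*)S equals holding cost (Q*/2)H, each = √(DSH/2).
Minimum total = √(2DSH) = √(2 × 9,108 × 322 × 5.05) ≈ 5442.521.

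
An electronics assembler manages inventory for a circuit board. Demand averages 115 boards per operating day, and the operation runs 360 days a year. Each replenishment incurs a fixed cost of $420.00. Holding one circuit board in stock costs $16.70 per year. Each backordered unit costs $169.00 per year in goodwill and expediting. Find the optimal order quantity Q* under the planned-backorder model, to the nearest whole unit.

Q* ≈ 1,513 boards

Annual demand D = 115 × 360 = 41,400.
With planned backorders, Q* = √(2DS/H) · √((H+B)/B).
√(2DS/H) = √(2 × 41,400 × 420 / 16.7) = 1443.051.
√((H+B)/B) = √((16.7+169)/169) = 1.0482.
Q* ≈ 1512.670.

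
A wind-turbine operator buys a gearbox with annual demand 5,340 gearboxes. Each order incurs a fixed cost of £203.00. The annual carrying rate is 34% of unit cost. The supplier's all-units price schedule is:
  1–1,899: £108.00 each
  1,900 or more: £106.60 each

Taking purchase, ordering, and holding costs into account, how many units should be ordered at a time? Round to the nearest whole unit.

Q* ≈ 243 gearboxes

Holding cost per unit per year at price C is H = 0.34·C.
Evaluate total cost at each tier's feasible EOQ or, if the EOQ is below the tier, at the tier's minimum quantity.
EOQ at £108.00 = 243.0 (feasible in tier 1): TC = 5,340×£108.00 + (5,340/243.0)×203 + (243.0/2)×0.34×£108.00 = £585,642.47.
EOQ at £106.60 = 244.6 < 1900, so use break Q=1900: TC = 5,340×£106.60 + (5,340/1900.0)×203 + (1900.0/2)×0.34×£106.60 = £604,246.34.
Lowest total cost is £585,642.47 at Q = 243.0.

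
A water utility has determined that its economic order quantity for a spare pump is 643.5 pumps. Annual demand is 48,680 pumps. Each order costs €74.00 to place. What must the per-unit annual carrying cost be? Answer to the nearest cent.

Squaring Q* = √(2DS/H) gives Q*² = 2DS/H.
From Q* = √(2DS/H): H = 2DS / Q*² = 2 × 48,680 × 74 / 643.5² = 17.3986.

H ≈ €17.40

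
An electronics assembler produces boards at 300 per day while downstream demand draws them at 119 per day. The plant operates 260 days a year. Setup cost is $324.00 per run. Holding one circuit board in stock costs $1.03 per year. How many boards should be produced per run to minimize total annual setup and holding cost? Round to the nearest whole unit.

Annual demand D = 119 × 260 = 30,940.
Production build-up factor (1 − d/p) = 1 − 119/300 = 0.6033.
Q* = √(2DS / (H(1 − d/p))) = √(2 × 30,940 × 324 / (1.03 × 0.6033)).
= √(20,049,120 / 0.6214) ≈ 5680.027.

Q* ≈ 5,680 boards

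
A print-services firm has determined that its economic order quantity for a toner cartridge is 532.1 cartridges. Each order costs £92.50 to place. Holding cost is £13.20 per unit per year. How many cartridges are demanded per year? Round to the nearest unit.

Squaring Q* = √(2DS/H) gives Q*² = 2DS/H.
From Q* = √(2DS/H): D = Q*²H / (2S) = 532.1² × 13.2 / (2 × 92.5) = 20201.737.

D ≈ 20,202 cartridges per year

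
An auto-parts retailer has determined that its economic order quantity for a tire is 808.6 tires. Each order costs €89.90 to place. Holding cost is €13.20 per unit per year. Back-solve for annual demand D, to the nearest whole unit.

Squaring Q* = √(2DS/H) gives Q*² = 2DS/H.
From Q* = √(2DS/H): D = Q*²H / (2S) = 808.6² × 13.2 / (2 × 89.9) = 48001.158.

D ≈ 48,001 tires per year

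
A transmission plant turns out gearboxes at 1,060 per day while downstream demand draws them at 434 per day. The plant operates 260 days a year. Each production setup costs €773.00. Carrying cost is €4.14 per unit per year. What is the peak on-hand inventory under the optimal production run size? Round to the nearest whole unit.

Annual demand D = 434 × 260 = 112,840.
Production build-up factor (1 − d/p) = 1 − 434/1,060 = 0.5906.
Q* = √(2DS / (H(1 − d/p))) = √(2 × 112,840 × 773 / (4.14 × 0.5906)).
= √(174,450,640 / 2.4449) ≈ 8446.988.
Maximum inventory = Q*(1 − d/p) = 8446.988 × 0.5906 ≈ 4988.504.

I_max ≈ 4,989 gearboxes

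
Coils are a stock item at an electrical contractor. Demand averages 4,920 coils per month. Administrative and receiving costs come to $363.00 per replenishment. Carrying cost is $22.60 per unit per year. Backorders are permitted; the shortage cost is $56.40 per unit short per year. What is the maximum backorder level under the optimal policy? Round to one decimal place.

S* ≈ 466.3 coils

Annual demand D = 4,920 × 12 = 59,040.
With planned backorders, Q* = √(2DS/H) · √((H+B)/B).
√(2DS/H) = √(2 × 59,040 × 363 / 22.6) = 1377.169.
√((H+B)/B) = √((22.6+56.4)/56.4) = 1.1835.
Q* ≈ 1629.901.
S* = Q* · H/(H+B) = 1629.901 × 22.6/79 ≈ 466.276.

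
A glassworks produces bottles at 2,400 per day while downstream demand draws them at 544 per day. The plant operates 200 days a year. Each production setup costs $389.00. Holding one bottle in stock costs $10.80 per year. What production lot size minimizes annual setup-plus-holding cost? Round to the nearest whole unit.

Annual demand D = 544 × 200 = 108,800.
Production build-up factor (1 − d/p) = 1 − 544/2,400 = 0.7733.
Q* = √(2DS / (H(1 − d/p))) = √(2 × 108,800 × 389 / (10.8 × 0.7733)).
= √(84,646,400 / 8.352) ≈ 3183.530.

Q* ≈ 3,184 bottles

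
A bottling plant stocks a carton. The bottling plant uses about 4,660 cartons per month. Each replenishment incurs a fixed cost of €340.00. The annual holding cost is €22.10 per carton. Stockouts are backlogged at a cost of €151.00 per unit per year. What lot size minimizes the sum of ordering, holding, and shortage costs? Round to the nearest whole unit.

Q* ≈ 1,404 cartons

Annual demand D = 4,660 × 12 = 55,920.
With planned backorders, Q* = √(2DS/H) · √((H+B)/B).
√(2DS/H) = √(2 × 55,920 × 340 / 22.1) = 1311.722.
√((H+B)/B) = √((22.1+151)/151) = 1.0707.
Q* ≈ 1404.436.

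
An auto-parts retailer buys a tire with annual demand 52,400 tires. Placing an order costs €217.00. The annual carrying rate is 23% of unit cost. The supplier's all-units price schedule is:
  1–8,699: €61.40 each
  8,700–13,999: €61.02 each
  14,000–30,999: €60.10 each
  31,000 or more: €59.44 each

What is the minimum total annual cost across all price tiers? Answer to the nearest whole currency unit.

Holding cost per unit per year at price C is H = 0.23·C.
For each price level, check whether its EOQ is feasible; otherwise the best quantity at that price is the breakpoint.
EOQ at €61.40 = 1269.0 (feasible in tier 1): TC = 52,400×€61.40 + (52,400/1269.0)×217 + (1269.0/2)×0.23×€61.40 = €3,235,280.85.
EOQ at €61.02 = 1272.9 < 8700, so use break Q=8700: TC = 52,400×€61.02 + (52,400/8700.0)×217 + (8700.0/2)×0.23×€61.02 = €3,259,805.50.
EOQ at €60.10 = 1282.7 < 14000, so use break Q=14000: TC = 52,400×€60.10 + (52,400/14000.0)×217 + (14000.0/2)×0.23×€60.10 = €3,246,813.20.
EOQ at €59.44 = 1289.8 < 31000, so use break Q=31000: TC = 52,400×€59.44 + (52,400/31000.0)×217 + (31000.0/2)×0.23×€59.44 = €3,326,926.40.
Lowest total cost among the candidates is at Q = 1269.0.

TC* ≈ €3,235,281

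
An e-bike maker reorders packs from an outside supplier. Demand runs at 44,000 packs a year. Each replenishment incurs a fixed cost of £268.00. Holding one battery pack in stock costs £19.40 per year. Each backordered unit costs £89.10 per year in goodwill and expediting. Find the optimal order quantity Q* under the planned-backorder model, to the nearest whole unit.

With planned backorders, Q* = √(2DS/H) · √((H+B)/B).
√(2DS/H) = √(2 × 44,000 × 268 / 19.4) = 1102.574.
√((H+B)/B) = √((19.4+89.1)/89.1) = 1.1035.
Q* ≈ 1216.701.

Q* ≈ 1,217 packs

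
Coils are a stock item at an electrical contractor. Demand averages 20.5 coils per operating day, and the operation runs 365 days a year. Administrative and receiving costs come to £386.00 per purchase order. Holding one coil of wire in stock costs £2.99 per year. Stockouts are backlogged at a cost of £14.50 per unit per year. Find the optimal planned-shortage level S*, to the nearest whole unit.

Annual demand D = 20.5 × 365 = 7,482.5.
With planned backorders, Q* = √(2DS/H) · √((H+B)/B).
√(2DS/H) = √(2 × 7,482.5 × 386 / 2.99) = 1389.941.
√((H+B)/B) = √((2.99+14.5)/14.5) = 1.0983.
Q* ≈ 1526.537.
S* = Q* · H/(H+B) = 1526.537 × 2.99/17.49 ≈ 260.969.

S* ≈ 261 coils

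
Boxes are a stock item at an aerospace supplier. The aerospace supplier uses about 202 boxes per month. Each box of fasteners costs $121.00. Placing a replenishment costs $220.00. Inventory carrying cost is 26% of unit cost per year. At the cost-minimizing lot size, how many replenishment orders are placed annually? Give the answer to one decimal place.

N ≈ 13.2 orders per year

Annual demand D = 202 × 12 = 2,424.
Holding cost H = 0.26 × $121.00 = $31.4600 per unit per year.
Q* = √(2DS/H) = √(2 × 2,424 × 220 / 31.46) ≈ 184.13.
Orders per year = D / Q* = 2,424 / 184.13 ≈ 13.165.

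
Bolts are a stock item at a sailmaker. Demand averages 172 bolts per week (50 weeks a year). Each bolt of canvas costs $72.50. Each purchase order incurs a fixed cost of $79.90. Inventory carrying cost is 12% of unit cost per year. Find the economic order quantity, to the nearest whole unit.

Annual demand D = 172 × 50 = 8,600.
Holding cost H = 0.12 × $72.50 = $8.7000 per unit per year.
EOQ = √(2DS / H) = √(2 × 8,600 × 79.9 / 8.7).
= √(1,374,280 / 8.7) = √157,963.2184 ≈ 397.446.

Q* ≈ 397 bolts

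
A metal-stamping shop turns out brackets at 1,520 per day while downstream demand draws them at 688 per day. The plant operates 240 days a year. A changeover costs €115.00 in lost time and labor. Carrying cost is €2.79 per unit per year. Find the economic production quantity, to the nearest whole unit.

Q* ≈ 4,987 brackets

Annual demand D = 688 × 240 = 165,120.
Production build-up factor (1 − d/p) = 1 − 688/1,520 = 0.5474.
Q* = √(2DS / (H(1 − d/p))) = √(2 × 165,120 × 115 / (2.79 × 0.5474)).
= √(37,977,600 / 1.5272) ≈ 4986.798.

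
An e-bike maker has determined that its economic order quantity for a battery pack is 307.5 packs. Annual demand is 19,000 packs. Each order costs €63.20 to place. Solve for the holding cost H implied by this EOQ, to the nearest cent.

H ≈ €25.40

Invert the EOQ relation Q*² = 2DS/H.
From Q* = √(2DS/H): H = 2DS / Q*² = 2 × 19,000 × 63.2 / 307.5² = 25.3986.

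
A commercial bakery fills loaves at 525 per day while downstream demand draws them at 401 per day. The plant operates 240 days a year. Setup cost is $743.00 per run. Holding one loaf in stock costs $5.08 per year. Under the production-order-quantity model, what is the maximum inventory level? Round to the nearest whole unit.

Annual demand D = 401 × 240 = 96,240.
Production build-up factor (1 − d/p) = 1 − 401/525 = 0.2362.
Q* = √(2DS / (H(1 − d/p))) = √(2 × 96,240 × 743 / (5.08 × 0.2362)).
= √(143,012,640 / 1.1998) ≈ 10917.524.
Maximum inventory = Q*(1 − d/p) = 10917.524 × 0.2362 ≈ 2578.615.

I_max ≈ 2,579 loaves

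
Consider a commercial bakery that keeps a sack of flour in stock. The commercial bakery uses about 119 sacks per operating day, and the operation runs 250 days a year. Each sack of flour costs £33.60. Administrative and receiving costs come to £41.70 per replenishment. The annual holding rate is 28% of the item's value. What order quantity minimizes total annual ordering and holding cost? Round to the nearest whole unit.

Q* ≈ 514 sacks

Annual demand D = 119 × 250 = 29,750.
Holding cost H = 0.28 × £33.60 = £9.4080 per unit per year.
EOQ = √(2DS / H) = √(2 × 29,750 × 41.7 / 9.408).
= √(2,481,150 / 9.408) = √263,727.6786 ≈ 513.544.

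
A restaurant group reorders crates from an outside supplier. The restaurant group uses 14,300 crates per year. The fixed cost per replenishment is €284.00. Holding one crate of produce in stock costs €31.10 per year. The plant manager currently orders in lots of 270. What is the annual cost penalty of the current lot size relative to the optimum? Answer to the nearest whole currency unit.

EOQ = √(2DS/H) = √(2 × 14,300 × 284 / 31.1) ≈ 511.05.
Cost at Q* = (D/Q*)S + (Q*/2)H = √(2DSH) ≈ €15,893.60.
Cost at Q = 270: (14,300/270)×284 + (270/2)×31.1 = €15,041.48 + €4,198.50 = €19,239.98.
Excess = €19,239.98 − €15,893.60 = €3,346.38.

Extra cost ≈ €3,346 per year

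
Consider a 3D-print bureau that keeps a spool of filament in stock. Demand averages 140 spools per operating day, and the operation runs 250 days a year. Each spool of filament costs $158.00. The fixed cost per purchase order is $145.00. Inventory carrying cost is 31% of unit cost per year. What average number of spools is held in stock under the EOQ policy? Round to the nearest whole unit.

Annual demand D = 140 × 250 = 35,000.
Holding cost H = 0.31 × $158.00 = $48.9800 per unit per year.
Q* = √(2DS/H) = √(2 × 35,000 × 145 / 48.98) ≈ 455.22.
Average inventory = Q*/2 ≈ 455.22 / 2 = 227.611.

Average inventory ≈ 228 spools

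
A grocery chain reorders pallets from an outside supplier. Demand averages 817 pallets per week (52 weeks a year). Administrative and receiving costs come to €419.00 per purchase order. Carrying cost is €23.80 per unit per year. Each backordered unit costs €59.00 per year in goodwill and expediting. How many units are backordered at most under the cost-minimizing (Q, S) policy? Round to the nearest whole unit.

Annual demand D = 817 × 52 = 42,484.
With planned backorders, Q* = √(2DS/H) · √((H+B)/B).
√(2DS/H) = √(2 × 42,484 × 419 / 23.8) = 1223.056.
√((H+B)/B) = √((23.8+59)/59) = 1.1846.
Q* ≈ 1448.890.
S* = Q* · H/(H+B) = 1448.890 × 23.8/82.8 ≈ 416.468.

S* ≈ 416 pallets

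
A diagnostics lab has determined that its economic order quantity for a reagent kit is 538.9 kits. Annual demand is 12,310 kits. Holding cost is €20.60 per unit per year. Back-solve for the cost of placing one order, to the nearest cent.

Invert the EOQ relation Q*² = 2DS/H.
From Q* = √(2DS/H): S = Q*²H / (2D) = 538.9² × 20.6 / (2 × 12,310) = 242.9940.

S ≈ €242.99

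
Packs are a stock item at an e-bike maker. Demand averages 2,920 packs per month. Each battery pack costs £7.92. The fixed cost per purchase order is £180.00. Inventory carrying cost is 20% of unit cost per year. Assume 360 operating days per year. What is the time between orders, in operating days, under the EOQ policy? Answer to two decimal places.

T ≈ 28.99 days

Annual demand D = 2,920 × 12 = 35,040.
Holding cost H = 0.20 × £7.92 = £1.5840 per unit per year.
The optimal lot size = √(2DS/H) = √(2 × 35,040 × 180 / 1.584) ≈ 2821.99.
Cycle time = Q*/D × 360 = 2821.99 / 35,040 × 360 ≈ 28.993 days.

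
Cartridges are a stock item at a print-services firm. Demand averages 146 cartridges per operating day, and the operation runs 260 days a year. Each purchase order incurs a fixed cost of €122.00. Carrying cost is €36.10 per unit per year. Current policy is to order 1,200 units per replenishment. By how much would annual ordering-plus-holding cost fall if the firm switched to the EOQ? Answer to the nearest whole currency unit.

Extra cost ≈ €7,234 per year

Annual demand D = 146 × 260 = 37,960.
EOQ = √(2DS/H) = √(2 × 37,960 × 122 / 36.1) ≈ 506.53.
Cost at Q* = (D/Q*)S + (Q*/2)H = √(2DSH) ≈ €18,285.70.
Cost at Q = 1,200: (37,960/1,200)×122 + (1,200/2)×36.1 = €3,859.27 + €21,660.00 = €25,519.27.
Excess = €25,519.27 − €18,285.70 = €7,233.57.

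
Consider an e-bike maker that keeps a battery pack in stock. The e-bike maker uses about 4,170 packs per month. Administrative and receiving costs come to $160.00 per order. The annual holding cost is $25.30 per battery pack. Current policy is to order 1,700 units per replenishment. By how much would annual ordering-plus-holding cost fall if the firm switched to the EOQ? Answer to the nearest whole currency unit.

Extra cost ≈ $6,087 per year

Annual demand D = 4,170 × 12 = 50,040.
EOQ = √(2DS/H) = √(2 × 50,040 × 160 / 25.3) ≈ 795.56.
Cost at Q* = (D/Q*)S + (Q*/2)H = √(2DSH) ≈ $20,127.69.
Cost at Q = 1,700: (50,040/1,700)×160 + (1,700/2)×25.3 = $4,709.65 + $21,505.00 = $26,214.65.
Excess = $26,214.65 − $20,127.69 = $6,086.96.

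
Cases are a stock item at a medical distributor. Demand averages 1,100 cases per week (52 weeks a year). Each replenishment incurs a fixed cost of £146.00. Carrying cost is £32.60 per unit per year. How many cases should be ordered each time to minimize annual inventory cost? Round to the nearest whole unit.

Q* ≈ 716 cases

Annual demand D = 1,100 × 52 = 57,200.
EOQ = √(2DS / H) = √(2 × 57,200 × 146 / 32.6).
= √(16,702,400 / 32.6) = √512,343.5583 ≈ 715.782.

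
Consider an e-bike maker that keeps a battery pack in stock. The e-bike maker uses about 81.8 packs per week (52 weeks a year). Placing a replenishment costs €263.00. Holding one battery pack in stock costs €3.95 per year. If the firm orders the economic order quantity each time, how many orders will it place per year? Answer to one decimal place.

N ≈ 5.7 orders per year

Annual demand D = 81.8 × 52 = 4,253.6.
The optimal lot size = √(2DS/H) = √(2 × 4,253.6 × 263 / 3.95) ≈ 752.61.
Orders per year = D / Q* = 4,253.6 / 752.61 ≈ 5.652.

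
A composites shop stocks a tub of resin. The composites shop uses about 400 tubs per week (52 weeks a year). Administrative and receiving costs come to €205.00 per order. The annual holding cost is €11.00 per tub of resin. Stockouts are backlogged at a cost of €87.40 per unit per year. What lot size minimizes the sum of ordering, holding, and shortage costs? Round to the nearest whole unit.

Annual demand D = 400 × 52 = 20,800.
With planned backorders, Q* = √(2DS/H) · √((H+B)/B).
√(2DS/H) = √(2 × 20,800 × 205 / 11) = 880.496.
√((H+B)/B) = √((11+87.4)/87.4) = 1.0611.
Q* ≈ 934.263.

Q* ≈ 934 tubs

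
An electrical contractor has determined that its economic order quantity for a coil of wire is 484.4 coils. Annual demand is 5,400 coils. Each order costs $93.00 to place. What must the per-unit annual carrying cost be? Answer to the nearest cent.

Invert the EOQ relation Q*² = 2DS/H.
From Q* = √(2DS/H): H = 2DS / Q*² = 2 × 5,400 × 93 / 484.4² = 4.2805.

H ≈ $4.28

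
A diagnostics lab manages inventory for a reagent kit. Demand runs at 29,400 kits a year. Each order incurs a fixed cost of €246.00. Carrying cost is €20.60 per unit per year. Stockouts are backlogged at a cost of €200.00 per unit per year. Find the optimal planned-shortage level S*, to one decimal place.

S* ≈ 82.2 kits

With planned backorders, Q* = √(2DS/H) · √((H+B)/B).
√(2DS/H) = √(2 × 29,400 × 246 / 20.6) = 837.959.
√((H+B)/B) = √((20.6+200)/200) = 1.0502.
Q* ≈ 880.056.
S* = Q* · H/(H+B) = 880.056 × 20.6/220.6 ≈ 82.181.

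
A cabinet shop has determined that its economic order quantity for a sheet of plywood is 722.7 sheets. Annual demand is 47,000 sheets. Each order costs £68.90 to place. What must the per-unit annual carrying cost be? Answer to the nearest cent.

Invert the EOQ relation Q*² = 2DS/H.
From Q* = √(2DS/H): H = 2DS / Q*² = 2 × 47,000 × 68.9 / 722.7² = 12.4003.

H ≈ £12.40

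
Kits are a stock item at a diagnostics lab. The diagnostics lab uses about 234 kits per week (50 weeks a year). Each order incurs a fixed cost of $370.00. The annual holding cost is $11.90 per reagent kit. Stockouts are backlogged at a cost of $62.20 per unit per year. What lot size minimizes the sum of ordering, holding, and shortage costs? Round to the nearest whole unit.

Annual demand D = 234 × 50 = 11,700.
With planned backorders, Q* = √(2DS/H) · √((H+B)/B).
√(2DS/H) = √(2 × 11,700 × 370 / 11.9) = 852.973.
√((H+B)/B) = √((11.9+62.2)/62.2) = 1.0915.
Q* ≈ 930.999.

Q* ≈ 931 kits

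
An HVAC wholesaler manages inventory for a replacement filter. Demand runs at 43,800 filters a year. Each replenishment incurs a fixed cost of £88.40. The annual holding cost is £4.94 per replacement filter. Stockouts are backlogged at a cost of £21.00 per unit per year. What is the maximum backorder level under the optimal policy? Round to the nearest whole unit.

With planned backorders, Q* = √(2DS/H) · √((H+B)/B).
√(2DS/H) = √(2 × 43,800 × 88.4 / 4.94) = 1252.030.
√((H+B)/B) = √((4.94+21)/21) = 1.1114.
Q* ≈ 1391.522.
S* = Q* · H/(H+B) = 1391.522 × 4.94/25.94 ≈ 265.001.

S* ≈ 265 filters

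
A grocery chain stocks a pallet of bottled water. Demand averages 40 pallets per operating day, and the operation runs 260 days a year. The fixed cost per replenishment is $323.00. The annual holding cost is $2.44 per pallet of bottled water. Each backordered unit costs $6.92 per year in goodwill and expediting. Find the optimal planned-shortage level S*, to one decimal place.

Annual demand D = 40 × 260 = 10,400.
With planned backorders, Q* = √(2DS/H) · √((H+B)/B).
√(2DS/H) = √(2 × 10,400 × 323 / 2.44) = 1659.350.
√((H+B)/B) = √((2.44+6.92)/6.92) = 1.1630.
Q* ≈ 1929.847.
S* = Q* · H/(H+B) = 1929.847 × 2.44/9.36 ≈ 503.080.

S* ≈ 503.1 pallets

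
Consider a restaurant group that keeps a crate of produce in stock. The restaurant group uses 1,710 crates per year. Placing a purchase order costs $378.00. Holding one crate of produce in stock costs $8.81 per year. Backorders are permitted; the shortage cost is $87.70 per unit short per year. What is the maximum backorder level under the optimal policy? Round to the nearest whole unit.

With planned backorders, Q* = √(2DS/H) · √((H+B)/B).
√(2DS/H) = √(2 × 1,710 × 378 / 8.81) = 383.064.
√((H+B)/B) = √((8.81+87.7)/87.7) = 1.0490.
Q* ≈ 401.844.
S* = Q* · H/(H+B) = 401.844 × 8.81/96.51 ≈ 36.683.

S* ≈ 37 crates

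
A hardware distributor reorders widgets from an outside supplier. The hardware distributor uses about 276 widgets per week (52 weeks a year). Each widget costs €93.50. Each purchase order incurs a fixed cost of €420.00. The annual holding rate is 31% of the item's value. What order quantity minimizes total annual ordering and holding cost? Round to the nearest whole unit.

Q* ≈ 645 widgets

Annual demand D = 276 × 52 = 14,352.
Holding cost H = 0.31 × €93.50 = €28.9850 per unit per year.
EOQ = √(2DS / H) = √(2 × 14,352 × 420 / 28.985).
= √(12,055,680 / 28.985) = √415,928.2387 ≈ 644.925.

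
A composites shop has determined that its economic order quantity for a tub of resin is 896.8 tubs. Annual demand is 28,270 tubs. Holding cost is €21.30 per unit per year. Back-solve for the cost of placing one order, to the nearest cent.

Squaring Q* = √(2DS/H) gives Q*² = 2DS/H.
From Q* = √(2DS/H): S = Q*²H / (2D) = 896.8² × 21.3 / (2 × 28,270) = 302.9807.

S ≈ €302.98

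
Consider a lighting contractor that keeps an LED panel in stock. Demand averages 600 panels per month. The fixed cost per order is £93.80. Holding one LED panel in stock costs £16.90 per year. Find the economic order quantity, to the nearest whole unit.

Q* ≈ 283 panels

Annual demand D = 600 × 12 = 7,200.
EOQ = √(2DS / H) = √(2 × 7,200 × 93.8 / 16.9).
= √(1,350,720 / 16.9) = √79,924.2604 ≈ 282.709.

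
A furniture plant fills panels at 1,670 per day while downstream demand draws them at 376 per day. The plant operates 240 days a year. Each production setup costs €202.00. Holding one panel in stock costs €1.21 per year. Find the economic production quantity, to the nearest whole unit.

Annual demand D = 376 × 240 = 90,240.
Production build-up factor (1 − d/p) = 1 − 376/1,670 = 0.7749.
Q* = √(2DS / (H(1 − d/p))) = √(2 × 90,240 × 202 / (1.21 × 0.7749)).
= √(36,456,960 / 0.9376) ≈ 6235.749.

Q* ≈ 6,236 panels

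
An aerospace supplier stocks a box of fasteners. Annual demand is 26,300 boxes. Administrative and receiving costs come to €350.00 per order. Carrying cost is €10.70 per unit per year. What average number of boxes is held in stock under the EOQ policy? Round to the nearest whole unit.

Q* = √(2DS/H) = √(2 × 26,300 × 350 / 10.7) ≈ 1311.70.
Average inventory = Q*/2 ≈ 1311.70 / 2 = 655.851.

Average inventory ≈ 656 boxes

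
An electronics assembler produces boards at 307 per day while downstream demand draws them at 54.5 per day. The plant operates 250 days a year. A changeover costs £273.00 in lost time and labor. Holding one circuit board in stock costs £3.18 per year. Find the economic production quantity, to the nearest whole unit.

Q* ≈ 1,687 boards

Annual demand D = 54.5 × 250 = 13,625.
Production build-up factor (1 − d/p) = 1 − 54.5/307 = 0.8225.
Q* = √(2DS / (H(1 − d/p))) = √(2 × 13,625 × 273 / (3.18 × 0.8225)).
= √(7,439,250 / 2.6155) ≈ 1686.512.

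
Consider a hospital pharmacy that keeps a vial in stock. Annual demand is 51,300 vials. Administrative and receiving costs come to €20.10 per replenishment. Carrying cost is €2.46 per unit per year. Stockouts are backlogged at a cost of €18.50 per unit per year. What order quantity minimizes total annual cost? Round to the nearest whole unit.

Q* ≈ 975 vials

With planned backorders, Q* = √(2DS/H) · √((H+B)/B).
√(2DS/H) = √(2 × 51,300 × 20.1 / 2.46) = 915.597.
√((H+B)/B) = √((2.46+18.5)/18.5) = 1.0644.
Q* ≈ 974.572.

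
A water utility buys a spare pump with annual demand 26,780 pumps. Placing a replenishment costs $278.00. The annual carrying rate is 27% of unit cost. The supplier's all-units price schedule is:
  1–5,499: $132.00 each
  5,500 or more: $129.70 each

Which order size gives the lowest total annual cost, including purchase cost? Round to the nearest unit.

Holding cost per unit per year at price C is H = 0.27·C.
Candidates are each tier's EOQ (if it falls in that tier) and each price-break quantity.
EOQ at $132.00 = 646.4 (feasible in tier 1): TC = 26,780×$132.00 + (26,780/646.4)×278 + (646.4/2)×0.27×$132.00 = $3,557,996.24.
EOQ at $129.70 = 652.1 < 5500, so use break Q=5500: TC = 26,780×$129.70 + (26,780/5500.0)×278 + (5500.0/2)×0.27×$129.70 = $3,571,021.86.
Lowest total cost is $3,557,996.24 at Q = 646.4.

Q* ≈ 646 pumps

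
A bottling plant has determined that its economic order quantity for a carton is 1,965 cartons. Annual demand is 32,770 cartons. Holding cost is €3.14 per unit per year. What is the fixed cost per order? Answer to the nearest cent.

Invert the EOQ relation Q*² = 2DS/H.
From Q* = √(2DS/H): S = Q*²H / (2D) = 1,965² × 3.14 / (2 × 32,770) = 184.9900.

S ≈ €184.99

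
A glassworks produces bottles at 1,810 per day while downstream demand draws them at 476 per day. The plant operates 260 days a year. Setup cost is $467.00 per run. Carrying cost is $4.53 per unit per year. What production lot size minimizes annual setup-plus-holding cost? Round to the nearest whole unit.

Annual demand D = 476 × 260 = 123,760.
Production build-up factor (1 − d/p) = 1 − 476/1,810 = 0.7370.
Q* = √(2DS / (H(1 − d/p))) = √(2 × 123,760 × 467 / (4.53 × 0.7370)).
= √(115,591,840 / 3.3387) ≈ 5884.043.

Q* ≈ 5,884 bottles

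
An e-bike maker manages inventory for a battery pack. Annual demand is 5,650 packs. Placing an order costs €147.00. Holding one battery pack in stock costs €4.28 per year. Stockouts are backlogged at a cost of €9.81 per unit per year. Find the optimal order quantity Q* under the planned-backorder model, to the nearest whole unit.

With planned backorders, Q* = √(2DS/H) · √((H+B)/B).
√(2DS/H) = √(2 × 5,650 × 147 / 4.28) = 622.983.
√((H+B)/B) = √((4.28+9.81)/9.81) = 1.1985.
Q* ≈ 746.615.

Q* ≈ 747 packs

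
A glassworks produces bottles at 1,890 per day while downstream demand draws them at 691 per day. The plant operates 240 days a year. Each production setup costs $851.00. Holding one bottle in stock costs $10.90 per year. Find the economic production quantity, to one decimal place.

Q* ≈ 6,389.0 bottles

Annual demand D = 691 × 240 = 165,840.
Production build-up factor (1 − d/p) = 1 − 691/1,890 = 0.6344.
Q* = √(2DS / (H(1 − d/p))) = √(2 × 165,840 × 851 / (10.9 × 0.6344)).
= √(282,259,680 / 6.9149) ≈ 6388.994.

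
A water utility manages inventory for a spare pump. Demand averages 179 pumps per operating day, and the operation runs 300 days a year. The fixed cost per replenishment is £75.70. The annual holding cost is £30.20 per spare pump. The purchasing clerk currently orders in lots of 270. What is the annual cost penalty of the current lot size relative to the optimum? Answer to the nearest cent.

Extra cost ≈ £3,463.45 per year

Annual demand D = 179 × 300 = 53,700.
EOQ = √(2DS/H) = √(2 × 53,700 × 75.7 / 30.2) ≈ 518.86.
Cost at Q* = (D/Q*)S + (Q*/2)H = √(2DSH) ≈ £15,669.44.
Cost at Q = 270: (53,700/270)×75.7 + (270/2)×30.2 = £15,055.89 + £4,077.00 = £19,132.89.
Excess = £19,132.89 − £15,669.44 = £3,463.45.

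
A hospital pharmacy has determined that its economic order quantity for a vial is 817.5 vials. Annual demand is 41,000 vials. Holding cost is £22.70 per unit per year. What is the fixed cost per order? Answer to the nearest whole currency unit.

Invert the EOQ relation Q*² = 2DS/H.
From Q* = √(2DS/H): S = Q*²H / (2D) = 817.5² × 22.7 / (2 × 41,000) = 185.0067.

S ≈ £185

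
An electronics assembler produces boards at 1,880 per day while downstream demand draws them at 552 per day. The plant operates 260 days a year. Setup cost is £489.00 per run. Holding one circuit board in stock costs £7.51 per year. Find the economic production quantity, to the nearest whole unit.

Q* ≈ 5,144 boards

Annual demand D = 552 × 260 = 143,520.
Production build-up factor (1 − d/p) = 1 − 552/1,880 = 0.7064.
Q* = √(2DS / (H(1 − d/p))) = √(2 × 143,520 × 489 / (7.51 × 0.7064)).
= √(140,362,560 / 5.3049) ≈ 5143.818.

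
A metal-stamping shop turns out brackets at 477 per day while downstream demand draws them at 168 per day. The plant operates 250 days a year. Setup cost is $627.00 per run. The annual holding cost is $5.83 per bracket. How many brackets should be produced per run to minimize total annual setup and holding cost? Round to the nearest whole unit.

Annual demand D = 168 × 250 = 42,000.
Production build-up factor (1 − d/p) = 1 − 168/477 = 0.6478.
Q* = √(2DS / (H(1 − d/p))) = √(2 × 42,000 × 627 / (5.83 × 0.6478)).
= √(52,668,000 / 3.7767) ≈ 3734.385.

Q* ≈ 3,734 brackets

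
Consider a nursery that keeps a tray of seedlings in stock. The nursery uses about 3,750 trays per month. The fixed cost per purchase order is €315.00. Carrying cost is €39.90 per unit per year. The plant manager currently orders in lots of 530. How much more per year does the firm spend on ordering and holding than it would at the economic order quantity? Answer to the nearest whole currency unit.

Extra cost ≈ €3,686 per year

Annual demand D = 3,750 × 12 = 45,000.
EOQ = √(2DS/H) = √(2 × 45,000 × 315 / 39.9) ≈ 842.93.
Cost at Q* = (D/Q*)S + (Q*/2)H = √(2DSH) ≈ €33,632.80.
Cost at Q = 530: (45,000/530)×315 + (530/2)×39.9 = €26,745.28 + €10,573.50 = €37,318.78.
Excess = €37,318.78 − €33,632.80 = €3,685.99.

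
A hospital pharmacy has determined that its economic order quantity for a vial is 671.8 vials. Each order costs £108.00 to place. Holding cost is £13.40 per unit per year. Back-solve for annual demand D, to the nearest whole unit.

The basic EOQ model gives Q* = √(2DS/H); rearrange for the unknown.
From Q* = √(2DS/H): D = Q*²H / (2S) = 671.8² × 13.4 / (2 × 108) = 27998.260.

D ≈ 27,998 vials per year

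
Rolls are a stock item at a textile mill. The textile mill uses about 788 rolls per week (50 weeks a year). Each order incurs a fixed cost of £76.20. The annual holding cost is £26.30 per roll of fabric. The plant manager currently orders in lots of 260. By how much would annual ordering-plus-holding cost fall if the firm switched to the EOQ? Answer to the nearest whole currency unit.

Annual demand D = 788 × 50 = 39,400.
EOQ = √(2DS/H) = √(2 × 39,400 × 76.2 / 26.3) ≈ 477.82.
Cost at Q* = (D/Q*)S + (Q*/2)H = √(2DSH) ≈ £12,566.62.
Cost at Q = 260: (39,400/260)×76.2 + (260/2)×26.3 = £11,547.23 + £3,419.00 = £14,966.23.
Excess = £14,966.23 − £12,566.62 = £2,399.61.

Extra cost ≈ £2,400 per year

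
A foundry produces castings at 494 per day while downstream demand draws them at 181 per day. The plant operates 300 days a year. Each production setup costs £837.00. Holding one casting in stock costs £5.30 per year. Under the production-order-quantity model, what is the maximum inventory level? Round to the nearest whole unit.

Annual demand D = 181 × 300 = 54,300.
Production build-up factor (1 − d/p) = 1 − 181/494 = 0.6336.
Q* = √(2DS / (H(1 − d/p))) = √(2 × 54,300 × 837 / (5.3 × 0.6336)).
= √(90,898,200 / 3.3581) ≈ 5202.727.
Maximum inventory = Q*(1 − d/p) = 5202.727 × 0.6336 ≈ 3296.464.

I_max ≈ 3,296 castings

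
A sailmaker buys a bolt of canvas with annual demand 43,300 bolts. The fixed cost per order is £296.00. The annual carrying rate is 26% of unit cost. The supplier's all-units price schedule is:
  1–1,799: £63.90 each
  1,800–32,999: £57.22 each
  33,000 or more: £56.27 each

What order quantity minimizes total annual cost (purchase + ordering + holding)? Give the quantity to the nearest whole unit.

Holding cost per unit per year at price C is H = 0.26·C.
For each price level, check whether its EOQ is feasible; otherwise the best quantity at that price is the breakpoint.
EOQ at £63.90 = 1242.1 (feasible in tier 1): TC = 43,300×£63.90 + (43,300/1242.1)×296 + (1242.1/2)×0.26×£63.90 = £2,787,506.78.
EOQ at £57.22 = 1312.6 < 1800, so use break Q=1800: TC = 43,300×£57.22 + (43,300/1800.0)×296 + (1800.0/2)×0.26×£57.22 = £2,498,135.92.
EOQ at £56.27 = 1323.7 < 33000, so use break Q=33000: TC = 43,300×£56.27 + (43,300/33000.0)×296 + (33000.0/2)×0.26×£56.27 = £2,678,277.69.
Lowest total cost is £2,498,135.92 at Q = 1800.0.

Q* ≈ 1,800 bolts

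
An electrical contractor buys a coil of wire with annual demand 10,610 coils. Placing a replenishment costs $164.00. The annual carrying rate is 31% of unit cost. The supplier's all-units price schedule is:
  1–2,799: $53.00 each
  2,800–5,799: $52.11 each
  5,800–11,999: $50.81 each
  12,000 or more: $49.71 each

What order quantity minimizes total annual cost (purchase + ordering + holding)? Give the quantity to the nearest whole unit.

Holding cost per unit per year at price C is H = 0.31·C.
Candidates are each tier's EOQ (if it falls in that tier) and each price-break quantity.
EOQ at $53.00 = 460.2 (feasible in tier 1): TC = 10,610×$53.00 + (10,610/460.2)×164 + (460.2/2)×0.31×$53.00 = $569,891.59.
EOQ at $52.11 = 464.1 < 2800, so use break Q=2800: TC = 10,610×$52.11 + (10,610/2800.0)×164 + (2800.0/2)×0.31×$52.11 = $576,124.28.
EOQ at $50.81 = 470.0 < 5800, so use break Q=5800: TC = 10,610×$50.81 + (10,610/5800.0)×164 + (5800.0/2)×0.31×$50.81 = $585,072.30.
EOQ at $49.71 = 475.2 < 12000, so use break Q=12000: TC = 10,610×$49.71 + (10,610/12000.0)×164 + (12000.0/2)×0.31×$49.71 = $620,028.70.
Lowest total cost is $569,891.59 at Q = 460.2.

Q* ≈ 460 coils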